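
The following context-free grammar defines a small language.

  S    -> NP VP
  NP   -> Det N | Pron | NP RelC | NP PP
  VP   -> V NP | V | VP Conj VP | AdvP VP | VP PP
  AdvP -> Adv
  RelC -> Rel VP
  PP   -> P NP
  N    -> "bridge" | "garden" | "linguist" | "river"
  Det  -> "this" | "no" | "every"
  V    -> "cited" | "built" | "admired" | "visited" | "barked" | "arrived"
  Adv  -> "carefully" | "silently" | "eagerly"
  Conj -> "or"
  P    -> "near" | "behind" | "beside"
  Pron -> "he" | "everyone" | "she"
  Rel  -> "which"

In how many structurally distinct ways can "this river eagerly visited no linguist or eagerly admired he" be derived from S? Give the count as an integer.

2

The two bracketings:
[S [NP [Det this] [N river]] [VP [VP [AdvP [Adv eagerly]] [VP [V visited] [NP [Det no] [N linguist]]]] [Conj or] [VP [AdvP [Adv eagerly]] [VP [V admired] [NP [Pron he]]]]]]
[S [NP [Det this] [N river]] [VP [AdvP [Adv eagerly]] [VP [VP [V visited] [NP [Det no] [N linguist]]] [Conj or] [VP [AdvP [Adv eagerly]] [VP [V admired] [NP [Pron he]]]]]]]
The trees differ in how a recursive rule is bracketed over the same span.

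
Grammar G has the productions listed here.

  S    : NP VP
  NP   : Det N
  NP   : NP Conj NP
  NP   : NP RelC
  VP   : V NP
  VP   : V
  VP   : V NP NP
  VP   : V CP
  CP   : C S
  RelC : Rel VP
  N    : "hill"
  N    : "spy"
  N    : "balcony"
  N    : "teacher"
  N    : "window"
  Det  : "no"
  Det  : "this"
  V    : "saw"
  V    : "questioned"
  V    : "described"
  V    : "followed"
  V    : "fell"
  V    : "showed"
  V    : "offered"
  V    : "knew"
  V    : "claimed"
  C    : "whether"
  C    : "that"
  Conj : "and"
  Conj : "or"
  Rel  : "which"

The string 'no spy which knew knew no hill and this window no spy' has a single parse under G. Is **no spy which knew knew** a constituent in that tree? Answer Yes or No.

[S [NP [NP [Det no] [N spy]] [RelC [Rel which] [VP [V knew]]]] [VP [V knew] [NP [NP [Det no] [N hill]] [Conj and] [NP [Det this] [N window]]] [NP [Det no] [N spy]]]]
The smallest constituent containing 'no spy which knew knew' is the S spanning 'no spy which knew knew no hill and this window no spy'; no single node in the tree dominates exactly the given words.

No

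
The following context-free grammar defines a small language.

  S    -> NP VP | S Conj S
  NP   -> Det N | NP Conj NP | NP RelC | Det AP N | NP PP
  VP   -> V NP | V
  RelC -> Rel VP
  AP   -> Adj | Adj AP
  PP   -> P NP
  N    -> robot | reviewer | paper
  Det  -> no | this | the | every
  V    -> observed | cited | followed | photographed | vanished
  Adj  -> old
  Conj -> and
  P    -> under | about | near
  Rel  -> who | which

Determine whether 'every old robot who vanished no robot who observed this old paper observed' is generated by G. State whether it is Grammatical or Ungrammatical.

S
  NP
    NP
      Det: every
      AP
        Adj: old
      N: robot
    RelC
      Rel: who
      VP
        V: vanished
        NP
          NP
            Det: no
            N: robot
          RelC
            Rel: who
            VP
              V: observed
              NP
                Det: this
                AP
                  Adj: old
                N: paper
  VP
    V: observed
Every word is introduced by a lexical rule and the phrasal rules combine the resulting categories into a single S.

Grammatical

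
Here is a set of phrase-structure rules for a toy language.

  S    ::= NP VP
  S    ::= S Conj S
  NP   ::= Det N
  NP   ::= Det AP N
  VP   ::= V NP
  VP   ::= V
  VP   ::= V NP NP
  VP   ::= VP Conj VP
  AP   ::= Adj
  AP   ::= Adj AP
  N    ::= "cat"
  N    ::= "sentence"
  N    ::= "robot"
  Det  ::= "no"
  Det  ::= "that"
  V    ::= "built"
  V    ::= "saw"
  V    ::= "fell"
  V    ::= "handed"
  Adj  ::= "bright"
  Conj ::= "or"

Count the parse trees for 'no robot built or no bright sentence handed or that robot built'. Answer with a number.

The two bracketings:
[S [S [NP [Det no] [N robot]] [VP [V built]]] [Conj or] [S [S [NP [Det no] [AP [Adj bright]] [N sentence]] [VP [V handed]]] [Conj or] [S [NP [Det that] [N robot]] [VP [V built]]]]]
[S [S [S [NP [Det no] [N robot]] [VP [V built]]] [Conj or] [S [NP [Det no] [AP [Adj bright]] [N sentence]] [VP [V handed]]]] [Conj or] [S [NP [Det that] [N robot]] [VP [V built]]]]
The trees differ in how a recursive rule is bracketed over the same span.

2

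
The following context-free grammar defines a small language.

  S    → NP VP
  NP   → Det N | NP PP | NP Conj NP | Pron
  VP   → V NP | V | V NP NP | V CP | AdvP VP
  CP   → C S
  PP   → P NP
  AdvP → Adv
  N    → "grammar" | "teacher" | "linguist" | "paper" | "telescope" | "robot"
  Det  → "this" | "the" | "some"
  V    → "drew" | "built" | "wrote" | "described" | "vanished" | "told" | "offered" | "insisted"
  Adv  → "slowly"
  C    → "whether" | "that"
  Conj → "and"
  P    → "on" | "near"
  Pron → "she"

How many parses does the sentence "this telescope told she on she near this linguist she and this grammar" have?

The two bracketings:
[S [NP [Det this] [N telescope]] [VP [V told] [NP [NP [Pron she]] [PP [P on] [NP [NP [Pron she]] [PP [P near] [NP [Det this] [N linguist]]]]]] [NP [NP [Pron she]] [Conj and] [NP [Det this] [N grammar]]]]]
[S [NP [Det this] [N telescope]] [VP [V told] [NP [NP [NP [Pron she]] [PP [P on] [NP [Pron she]]]] [PP [P near] [NP [Det this] [N linguist]]]] [NP [NP [Pron she]] [Conj and] [NP [Det this] [N grammar]]]]]
The trees differ in how a recursive rule is bracketed over the same span.

2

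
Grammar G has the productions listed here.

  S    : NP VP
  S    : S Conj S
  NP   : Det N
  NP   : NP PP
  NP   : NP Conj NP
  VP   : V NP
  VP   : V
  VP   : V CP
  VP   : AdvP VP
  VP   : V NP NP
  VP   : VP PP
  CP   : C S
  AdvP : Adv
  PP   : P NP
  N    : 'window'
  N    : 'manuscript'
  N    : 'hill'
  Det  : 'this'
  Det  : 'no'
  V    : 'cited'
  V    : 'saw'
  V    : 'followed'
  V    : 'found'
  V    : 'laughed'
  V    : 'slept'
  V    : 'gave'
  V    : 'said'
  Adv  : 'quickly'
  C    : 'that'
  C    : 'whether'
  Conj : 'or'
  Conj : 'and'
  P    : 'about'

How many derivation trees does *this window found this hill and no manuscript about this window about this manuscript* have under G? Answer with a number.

9

Two of the 9 distinct bracketings:
[S [NP [Det this] [N window]] [VP [V found] [NP [NP [NP [Det this] [N hill]] [Conj and] [NP [Det no] [N manuscript]]] [PP [P about] [NP [NP [Det this] [N window]] [PP [P about] [NP [Det this] [N manuscript]]]]]]]]
[S [NP [Det this] [N window]] [VP [V found] [NP [NP [NP [NP [Det this] [N hill]] [Conj and] [NP [Det no] [N manuscript]]] [PP [P about] [NP [Det this] [N window]]]] [PP [P about] [NP [Det this] [N manuscript]]]]]]
The trees differ in how a recursive rule is bracketed over the same span.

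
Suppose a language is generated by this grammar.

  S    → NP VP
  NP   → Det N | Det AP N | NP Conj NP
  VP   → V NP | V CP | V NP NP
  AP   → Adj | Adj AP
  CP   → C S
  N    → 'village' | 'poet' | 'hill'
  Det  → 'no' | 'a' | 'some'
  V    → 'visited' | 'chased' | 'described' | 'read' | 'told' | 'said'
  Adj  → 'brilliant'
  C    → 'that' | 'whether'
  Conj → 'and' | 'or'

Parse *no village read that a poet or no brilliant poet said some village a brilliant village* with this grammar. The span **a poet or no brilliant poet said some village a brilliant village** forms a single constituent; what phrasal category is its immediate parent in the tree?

CP

S
  NP
    Det: no
    N: village
  VP
    V: read
    CP
      C: that
      S
        NP
          NP
            Det: a
            N: poet
          Conj: or
          NP
            Det: no
            AP
              Adj: brilliant
            N: poet
        VP
          V: said
          NP
            Det: some
            N: village
          NP
            Det: a
            AP
              Adj: brilliant
            N: village
The span 'a poet or no brilliant poet said some village a brilliant village' is the S node built by S → NP VP.
Its mother is the CP built by CP → C S.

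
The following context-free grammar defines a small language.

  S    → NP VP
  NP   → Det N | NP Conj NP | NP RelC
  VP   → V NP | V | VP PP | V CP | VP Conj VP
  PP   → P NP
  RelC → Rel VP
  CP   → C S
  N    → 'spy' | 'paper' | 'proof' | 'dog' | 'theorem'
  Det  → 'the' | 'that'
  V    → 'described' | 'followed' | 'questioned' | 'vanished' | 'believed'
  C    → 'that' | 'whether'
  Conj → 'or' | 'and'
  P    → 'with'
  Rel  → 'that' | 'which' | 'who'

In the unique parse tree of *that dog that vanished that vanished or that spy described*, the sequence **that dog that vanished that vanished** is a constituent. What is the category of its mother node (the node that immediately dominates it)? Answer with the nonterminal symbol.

[S [NP [NP [NP [NP [Det that] [N dog]] [RelC [Rel that] [VP [V vanished]]]] [RelC [Rel that] [VP [V vanished]]]] [Conj or] [NP [Det that] [N spy]]] [VP [V described]]]
The span 'that dog that vanished that vanished' is the NP node built by NP → NP RelC.
Its mother is the NP built by NP → NP Conj NP.

NP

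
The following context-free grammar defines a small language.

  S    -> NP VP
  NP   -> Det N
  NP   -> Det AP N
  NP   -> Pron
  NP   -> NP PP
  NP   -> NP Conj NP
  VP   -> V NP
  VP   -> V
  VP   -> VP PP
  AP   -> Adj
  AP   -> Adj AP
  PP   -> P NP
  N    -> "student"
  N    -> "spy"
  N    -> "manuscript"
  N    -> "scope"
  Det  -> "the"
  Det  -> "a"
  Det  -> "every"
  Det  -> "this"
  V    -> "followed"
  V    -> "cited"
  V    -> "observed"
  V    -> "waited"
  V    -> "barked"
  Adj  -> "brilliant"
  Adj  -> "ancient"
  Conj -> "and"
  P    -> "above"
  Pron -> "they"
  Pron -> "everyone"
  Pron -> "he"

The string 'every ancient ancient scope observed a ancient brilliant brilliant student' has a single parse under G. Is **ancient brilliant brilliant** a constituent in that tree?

[S [NP [Det every] [AP [Adj ancient] [AP [Adj ancient]]] [N scope]] [VP [V observed] [NP [Det a] [AP [Adj ancient] [AP [Adj brilliant] [AP [Adj brilliant]]]] [N student]]]]
The words 'ancient brilliant brilliant' are exhaustively dominated by a single AP node (built by AP → Adj AP), so they form a constituent.

Yes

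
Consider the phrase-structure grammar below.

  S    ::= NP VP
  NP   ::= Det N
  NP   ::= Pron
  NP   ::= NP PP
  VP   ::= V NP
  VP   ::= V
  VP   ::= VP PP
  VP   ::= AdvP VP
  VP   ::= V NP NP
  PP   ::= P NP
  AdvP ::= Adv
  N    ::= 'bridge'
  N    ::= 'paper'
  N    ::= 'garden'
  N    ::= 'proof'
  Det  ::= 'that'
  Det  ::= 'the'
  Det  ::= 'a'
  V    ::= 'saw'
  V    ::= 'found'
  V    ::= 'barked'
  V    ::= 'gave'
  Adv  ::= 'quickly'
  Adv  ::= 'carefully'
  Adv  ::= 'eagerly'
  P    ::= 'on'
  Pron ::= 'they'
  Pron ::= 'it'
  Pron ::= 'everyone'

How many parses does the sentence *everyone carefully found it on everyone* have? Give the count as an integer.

3

Two of the 3 distinct bracketings:
[S [NP [Pron everyone]] [VP [VP [AdvP [Adv carefully]] [VP [V found] [NP [Pron it]]]] [PP [P on] [NP [Pron everyone]]]]]
[S [NP [Pron everyone]] [VP [AdvP [Adv carefully]] [VP [V found] [NP [NP [Pron it]] [PP [P on] [NP [Pron everyone]]]]]]]
The difference turns on whether NP → NP PP is used at the relevant span, versus an alternative expansion of NP.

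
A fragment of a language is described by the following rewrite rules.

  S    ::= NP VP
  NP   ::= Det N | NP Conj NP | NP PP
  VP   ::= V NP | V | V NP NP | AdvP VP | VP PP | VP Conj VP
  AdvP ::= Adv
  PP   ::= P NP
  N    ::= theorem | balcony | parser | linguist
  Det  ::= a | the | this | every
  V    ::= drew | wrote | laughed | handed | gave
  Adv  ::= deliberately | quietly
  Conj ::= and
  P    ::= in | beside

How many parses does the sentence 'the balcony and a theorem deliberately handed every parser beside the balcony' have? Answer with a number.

Two of the 3 distinct bracketings:
[S [NP [NP [Det the] [N balcony]] [Conj and] [NP [Det a] [N theorem]]] [VP [AdvP [Adv deliberately]] [VP [V handed] [NP [NP [Det every] [N parser]] [PP [P beside] [NP [Det the] [N balcony]]]]]]]
[S [NP [NP [Det the] [N balcony]] [Conj and] [NP [Det a] [N theorem]]] [VP [AdvP [Adv deliberately]] [VP [VP [V handed] [NP [Det every] [N parser]]] [PP [P beside] [NP [Det the] [N balcony]]]]]]
The difference turns on whether NP → NP PP is used at the relevant span, versus an alternative expansion of NP.

3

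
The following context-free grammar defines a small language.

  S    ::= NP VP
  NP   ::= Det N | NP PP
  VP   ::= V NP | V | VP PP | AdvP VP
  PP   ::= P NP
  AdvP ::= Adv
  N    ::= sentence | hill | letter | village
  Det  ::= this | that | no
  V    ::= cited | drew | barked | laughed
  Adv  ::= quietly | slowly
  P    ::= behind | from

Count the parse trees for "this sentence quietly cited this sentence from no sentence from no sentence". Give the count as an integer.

9

Two of the 9 distinct bracketings:
[S [NP [Det this] [N sentence]] [VP [VP [AdvP [Adv quietly]] [VP [V cited] [NP [Det this] [N sentence]]]] [PP [P from] [NP [NP [Det no] [N sentence]] [PP [P from] [NP [Det no] [N sentence]]]]]]]
[S [NP [Det this] [N sentence]] [VP [VP [VP [AdvP [Adv quietly]] [VP [V cited] [NP [Det this] [N sentence]]]] [PP [P from] [NP [Det no] [N sentence]]]] [PP [P from] [NP [Det no] [N sentence]]]]]
The difference turns on whether NP → NP PP is used at the relevant span, versus an alternative expansion of NP.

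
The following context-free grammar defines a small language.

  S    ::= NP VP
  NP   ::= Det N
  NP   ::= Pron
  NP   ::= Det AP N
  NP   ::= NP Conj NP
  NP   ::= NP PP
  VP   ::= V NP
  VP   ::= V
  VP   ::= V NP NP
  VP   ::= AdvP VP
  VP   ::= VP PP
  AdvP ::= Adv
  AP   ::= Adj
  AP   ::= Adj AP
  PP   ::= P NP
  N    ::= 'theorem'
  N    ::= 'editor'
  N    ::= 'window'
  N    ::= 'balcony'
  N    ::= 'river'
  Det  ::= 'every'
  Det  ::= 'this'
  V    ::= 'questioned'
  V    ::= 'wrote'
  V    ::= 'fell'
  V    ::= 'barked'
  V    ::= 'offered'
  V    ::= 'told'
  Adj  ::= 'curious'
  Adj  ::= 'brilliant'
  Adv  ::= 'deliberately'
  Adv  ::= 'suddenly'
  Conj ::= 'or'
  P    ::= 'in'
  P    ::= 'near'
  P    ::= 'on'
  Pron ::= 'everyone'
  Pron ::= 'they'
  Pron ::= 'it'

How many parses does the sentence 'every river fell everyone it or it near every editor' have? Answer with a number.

Two of the 3 distinct bracketings:
[S [NP [Det every] [N river]] [VP [V fell] [NP [Pron everyone]] [NP [NP [Pron it]] [Conj or] [NP [NP [Pron it]] [PP [P near] [NP [Det every] [N editor]]]]]]]
[S [NP [Det every] [N river]] [VP [V fell] [NP [Pron everyone]] [NP [NP [NP [Pron it]] [Conj or] [NP [Pron it]]] [PP [P near] [NP [Det every] [N editor]]]]]]
The trees differ in how a recursive rule is bracketed over the same span.

3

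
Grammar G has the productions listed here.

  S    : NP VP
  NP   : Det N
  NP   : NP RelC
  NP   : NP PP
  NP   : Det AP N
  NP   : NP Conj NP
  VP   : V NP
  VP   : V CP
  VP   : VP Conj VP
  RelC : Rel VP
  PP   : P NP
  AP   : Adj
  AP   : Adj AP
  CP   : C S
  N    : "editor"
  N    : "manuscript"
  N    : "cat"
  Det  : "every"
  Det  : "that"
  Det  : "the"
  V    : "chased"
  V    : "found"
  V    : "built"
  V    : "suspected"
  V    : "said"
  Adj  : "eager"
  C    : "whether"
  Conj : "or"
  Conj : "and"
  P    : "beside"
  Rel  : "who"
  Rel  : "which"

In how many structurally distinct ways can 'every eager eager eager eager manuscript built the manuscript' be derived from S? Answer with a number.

[S [NP [Det every] [AP [Adj eager] [AP [Adj eager] [AP [Adj eager] [AP [Adj eager]]]]] [N manuscript]] [VP [V built] [NP [Det the] [N manuscript]]]]
No rule offers an alternative attachment or grouping for any span, so this is the only derivation.

1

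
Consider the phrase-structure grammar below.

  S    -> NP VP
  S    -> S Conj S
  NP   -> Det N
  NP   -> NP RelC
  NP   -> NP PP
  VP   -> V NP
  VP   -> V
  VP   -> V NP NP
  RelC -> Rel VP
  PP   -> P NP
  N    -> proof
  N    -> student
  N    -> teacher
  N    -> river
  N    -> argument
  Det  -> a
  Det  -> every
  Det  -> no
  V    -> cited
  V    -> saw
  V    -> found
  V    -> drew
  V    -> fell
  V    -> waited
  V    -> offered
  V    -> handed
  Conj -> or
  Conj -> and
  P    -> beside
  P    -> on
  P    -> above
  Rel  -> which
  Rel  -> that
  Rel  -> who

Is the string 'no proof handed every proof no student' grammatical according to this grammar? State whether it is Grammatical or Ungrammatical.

Grammatical

[S [NP [Det no] [N proof]] [VP [V handed] [NP [Det every] [N proof]] [NP [Det no] [N student]]]]
Every word is introduced by a lexical rule and the phrasal rules combine the resulting categories into a single S.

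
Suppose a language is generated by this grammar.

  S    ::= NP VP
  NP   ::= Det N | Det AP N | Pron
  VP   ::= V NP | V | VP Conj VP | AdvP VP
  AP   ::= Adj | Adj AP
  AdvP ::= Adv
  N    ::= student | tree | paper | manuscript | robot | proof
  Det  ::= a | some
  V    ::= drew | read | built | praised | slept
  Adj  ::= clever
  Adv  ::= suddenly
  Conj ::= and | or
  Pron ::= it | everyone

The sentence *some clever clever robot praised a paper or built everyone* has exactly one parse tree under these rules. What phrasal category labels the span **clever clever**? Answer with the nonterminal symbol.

[S [NP [Det some] [AP [Adj clever] [AP [Adj clever]]] [N robot]] [VP [VP [V praised] [NP [Det a] [N paper]]] [Conj or] [VP [V built] [NP [Pron everyone]]]]]
The span 'clever clever' is the AP node built by AP → Adj AP.

AP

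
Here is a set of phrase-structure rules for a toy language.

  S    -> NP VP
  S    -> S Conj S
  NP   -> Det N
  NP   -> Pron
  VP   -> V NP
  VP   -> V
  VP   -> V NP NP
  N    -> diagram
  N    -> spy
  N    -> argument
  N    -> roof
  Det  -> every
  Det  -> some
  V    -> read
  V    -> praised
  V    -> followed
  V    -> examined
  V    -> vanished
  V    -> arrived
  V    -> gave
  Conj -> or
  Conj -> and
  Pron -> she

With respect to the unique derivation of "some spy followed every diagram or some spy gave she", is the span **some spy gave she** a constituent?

Yes

[S [S [NP [Det some] [N spy]] [VP [V followed] [NP [Det every] [N diagram]]]] [Conj or] [S [NP [Det some] [N spy]] [VP [V gave] [NP [Pron she]]]]]
The words 'some spy gave she' are exhaustively dominated by a single S node (built by S → NP VP), so they form a constituent.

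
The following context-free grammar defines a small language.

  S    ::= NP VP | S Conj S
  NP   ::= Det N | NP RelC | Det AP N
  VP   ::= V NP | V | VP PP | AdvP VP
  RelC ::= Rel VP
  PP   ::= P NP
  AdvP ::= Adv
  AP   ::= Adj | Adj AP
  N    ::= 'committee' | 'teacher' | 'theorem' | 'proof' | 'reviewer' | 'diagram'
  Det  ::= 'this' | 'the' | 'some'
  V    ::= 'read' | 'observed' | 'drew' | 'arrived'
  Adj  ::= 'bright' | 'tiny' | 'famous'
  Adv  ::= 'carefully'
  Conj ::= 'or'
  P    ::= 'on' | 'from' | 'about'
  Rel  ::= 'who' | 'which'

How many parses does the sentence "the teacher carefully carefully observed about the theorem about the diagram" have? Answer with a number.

6

Two of the 6 distinct bracketings:
[S [NP [Det the] [N teacher]] [VP [VP [VP [AdvP [Adv carefully]] [VP [AdvP [Adv carefully]] [VP [V observed]]]] [PP [P about] [NP [Det the] [N theorem]]]] [PP [P about] [NP [Det the] [N diagram]]]]]
[S [NP [Det the] [N teacher]] [VP [VP [AdvP [Adv carefully]] [VP [VP [AdvP [Adv carefully]] [VP [V observed]]] [PP [P about] [NP [Det the] [N theorem]]]]] [PP [P about] [NP [Det the] [N diagram]]]]]
The trees differ in how a recursive rule is bracketed over the same span.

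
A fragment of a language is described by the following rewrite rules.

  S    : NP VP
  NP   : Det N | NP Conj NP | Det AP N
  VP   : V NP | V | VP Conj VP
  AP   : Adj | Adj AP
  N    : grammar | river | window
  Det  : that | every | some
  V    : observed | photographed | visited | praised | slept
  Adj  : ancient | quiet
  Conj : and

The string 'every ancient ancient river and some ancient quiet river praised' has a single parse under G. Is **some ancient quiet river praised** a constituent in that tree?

[S [NP [NP [Det every] [AP [Adj ancient] [AP [Adj ancient]]] [N river]] [Conj and] [NP [Det some] [AP [Adj ancient] [AP [Adj quiet]]] [N river]]] [VP [V praised]]]
The smallest constituent containing 'some ancient quiet river praised' is the S spanning 'every ancient ancient river and some ancient quiet river praised'; no single node in the tree dominates exactly the given words.

No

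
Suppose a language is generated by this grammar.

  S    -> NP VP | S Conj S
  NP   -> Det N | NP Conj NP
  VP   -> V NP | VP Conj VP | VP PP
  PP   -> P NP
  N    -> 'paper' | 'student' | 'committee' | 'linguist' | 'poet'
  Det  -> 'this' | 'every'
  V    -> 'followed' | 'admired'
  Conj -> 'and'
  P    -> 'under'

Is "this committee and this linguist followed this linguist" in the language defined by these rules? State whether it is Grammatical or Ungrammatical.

Grammatical

[S [NP [NP [Det this] [N committee]] [Conj and] [NP [Det this] [N linguist]]] [VP [V followed] [NP [Det this] [N linguist]]]]
The bracketing above is licensed at every node by one of the given productions, with S at the root.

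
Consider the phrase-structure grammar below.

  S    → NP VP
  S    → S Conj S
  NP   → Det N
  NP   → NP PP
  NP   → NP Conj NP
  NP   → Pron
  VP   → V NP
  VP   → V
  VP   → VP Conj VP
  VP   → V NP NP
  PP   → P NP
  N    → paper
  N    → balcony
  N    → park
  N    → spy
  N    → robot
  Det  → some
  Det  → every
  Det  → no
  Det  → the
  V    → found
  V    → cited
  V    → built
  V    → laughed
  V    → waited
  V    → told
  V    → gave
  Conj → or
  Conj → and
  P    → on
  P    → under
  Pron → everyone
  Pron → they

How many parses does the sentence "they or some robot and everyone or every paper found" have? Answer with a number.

5

Two of the 5 distinct bracketings:
[S [NP [NP [Pron they]] [Conj or] [NP [NP [Det some] [N robot]] [Conj and] [NP [NP [Pron everyone]] [Conj or] [NP [Det every] [N paper]]]]] [VP [V found]]]
[S [NP [NP [Pron they]] [Conj or] [NP [NP [NP [Det some] [N robot]] [Conj and] [NP [Pron everyone]]] [Conj or] [NP [Det every] [N paper]]]] [VP [V found]]]
The trees differ in how a recursive rule is bracketed over the same span.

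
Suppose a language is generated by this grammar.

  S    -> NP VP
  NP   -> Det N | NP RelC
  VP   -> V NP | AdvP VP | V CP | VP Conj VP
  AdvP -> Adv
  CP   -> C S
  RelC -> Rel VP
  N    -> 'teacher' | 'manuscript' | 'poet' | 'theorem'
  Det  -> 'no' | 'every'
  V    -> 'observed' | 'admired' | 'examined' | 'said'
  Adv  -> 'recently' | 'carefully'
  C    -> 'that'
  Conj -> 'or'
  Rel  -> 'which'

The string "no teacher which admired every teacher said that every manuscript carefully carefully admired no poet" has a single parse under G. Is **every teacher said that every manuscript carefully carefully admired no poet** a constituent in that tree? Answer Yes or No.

No

[S [NP [NP [Det no] [N teacher]] [RelC [Rel which] [VP [V admired] [NP [Det every] [N teacher]]]]] [VP [V said] [CP [C that] [S [NP [Det every] [N manuscript]] [VP [AdvP [Adv carefully]] [VP [AdvP [Adv carefully]] [VP [V admired] [NP [Det no] [N poet]]]]]]]]]
The smallest constituent containing 'every teacher said that every manuscript carefully carefully admired no poet' is the S spanning 'no teacher which admired every teacher said that every manuscript carefully carefully admired no poet'; no single node in the tree dominates exactly the given words.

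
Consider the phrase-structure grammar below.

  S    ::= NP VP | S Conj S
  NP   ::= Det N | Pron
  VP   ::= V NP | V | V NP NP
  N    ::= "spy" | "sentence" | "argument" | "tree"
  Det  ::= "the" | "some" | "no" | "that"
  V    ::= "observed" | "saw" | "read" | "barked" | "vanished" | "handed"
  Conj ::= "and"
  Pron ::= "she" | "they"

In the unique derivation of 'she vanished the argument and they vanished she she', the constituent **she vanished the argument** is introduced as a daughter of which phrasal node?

S

S
  S
    NP
      Pron: she
    VP
      V: vanished
      NP
        Det: the
        N: argument
  Conj: and
  S
    NP
      Pron: they
    VP
      V: vanished
      NP
        Pron: she
      NP
        Pron: she
The span 'she vanished the argument' is the S node built by S → NP VP.
Its mother is the S built by S → S Conj S.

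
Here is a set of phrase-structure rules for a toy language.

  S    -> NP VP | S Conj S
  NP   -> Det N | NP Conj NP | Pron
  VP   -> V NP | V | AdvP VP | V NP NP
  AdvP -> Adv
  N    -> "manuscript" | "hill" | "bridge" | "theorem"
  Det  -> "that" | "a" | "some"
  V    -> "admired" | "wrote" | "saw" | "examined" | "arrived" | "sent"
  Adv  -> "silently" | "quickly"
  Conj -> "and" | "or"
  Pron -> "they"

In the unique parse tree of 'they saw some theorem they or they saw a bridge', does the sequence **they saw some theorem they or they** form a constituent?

[S [S [NP [Pron they]] [VP [V saw] [NP [Det some] [N theorem]] [NP [Pron they]]]] [Conj or] [S [NP [Pron they]] [VP [V saw] [NP [Det a] [N bridge]]]]]
The smallest constituent containing 'they saw some theorem they or they' is the S spanning 'they saw some theorem they or they saw a bridge'; no single node in the tree dominates exactly the given words.

No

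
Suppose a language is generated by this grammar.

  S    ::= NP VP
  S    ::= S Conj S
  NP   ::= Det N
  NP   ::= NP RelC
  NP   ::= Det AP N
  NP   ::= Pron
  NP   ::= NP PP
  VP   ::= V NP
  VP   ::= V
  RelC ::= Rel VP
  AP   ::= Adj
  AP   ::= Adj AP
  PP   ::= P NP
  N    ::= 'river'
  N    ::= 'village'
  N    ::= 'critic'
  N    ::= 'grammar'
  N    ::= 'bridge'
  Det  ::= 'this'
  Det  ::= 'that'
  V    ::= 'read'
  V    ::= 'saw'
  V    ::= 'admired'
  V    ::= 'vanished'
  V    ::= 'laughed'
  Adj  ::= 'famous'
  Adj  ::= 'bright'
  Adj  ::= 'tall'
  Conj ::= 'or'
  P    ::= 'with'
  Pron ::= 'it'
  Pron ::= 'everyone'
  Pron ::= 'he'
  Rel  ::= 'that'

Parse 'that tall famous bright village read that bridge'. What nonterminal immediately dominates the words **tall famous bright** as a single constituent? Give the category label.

S
  NP
    Det: that
    AP
      Adj: tall
      AP
        Adj: famous
        AP
          Adj: bright
    N: village
  VP
    V: read
    NP
      Det: that
      N: bridge
The span 'tall famous bright' is the AP node built by AP → Adj AP.

AP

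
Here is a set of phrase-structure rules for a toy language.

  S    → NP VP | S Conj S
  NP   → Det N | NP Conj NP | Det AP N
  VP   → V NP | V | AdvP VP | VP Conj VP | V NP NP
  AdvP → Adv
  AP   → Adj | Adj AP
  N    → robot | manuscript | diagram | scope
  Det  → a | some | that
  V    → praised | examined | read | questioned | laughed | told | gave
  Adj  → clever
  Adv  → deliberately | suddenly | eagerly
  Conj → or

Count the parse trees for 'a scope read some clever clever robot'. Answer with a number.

1

[S [NP [Det a] [N scope]] [VP [V read] [NP [Det some] [AP [Adj clever] [AP [Adj clever]]] [N robot]]]]
No rule offers an alternative attachment or grouping for any span, so this is the only derivation.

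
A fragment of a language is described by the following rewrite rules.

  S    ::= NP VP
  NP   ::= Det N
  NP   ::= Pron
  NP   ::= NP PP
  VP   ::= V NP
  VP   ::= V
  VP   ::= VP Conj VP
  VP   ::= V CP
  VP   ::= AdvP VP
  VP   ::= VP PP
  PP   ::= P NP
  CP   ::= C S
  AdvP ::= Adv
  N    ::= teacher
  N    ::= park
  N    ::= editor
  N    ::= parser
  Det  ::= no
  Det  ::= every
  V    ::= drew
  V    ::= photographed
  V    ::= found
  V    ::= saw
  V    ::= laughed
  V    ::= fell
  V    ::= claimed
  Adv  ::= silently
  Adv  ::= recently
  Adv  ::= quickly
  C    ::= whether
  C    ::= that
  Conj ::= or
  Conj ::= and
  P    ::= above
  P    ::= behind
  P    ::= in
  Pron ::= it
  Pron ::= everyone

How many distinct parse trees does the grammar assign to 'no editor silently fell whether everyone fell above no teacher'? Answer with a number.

Two of the 3 distinct bracketings:
[S [NP [Det no] [N editor]] [VP [AdvP [Adv silently]] [VP [V fell] [CP [C whether] [S [NP [Pron everyone]] [VP [VP [V fell]] [PP [P above] [NP [Det no] [N teacher]]]]]]]]]
[S [NP [Det no] [N editor]] [VP [AdvP [Adv silently]] [VP [VP [V fell] [CP [C whether] [S [NP [Pron everyone]] [VP [V fell]]]]] [PP [P above] [NP [Det no] [N teacher]]]]]]
The trees differ in how a recursive rule is bracketed over the same span.

3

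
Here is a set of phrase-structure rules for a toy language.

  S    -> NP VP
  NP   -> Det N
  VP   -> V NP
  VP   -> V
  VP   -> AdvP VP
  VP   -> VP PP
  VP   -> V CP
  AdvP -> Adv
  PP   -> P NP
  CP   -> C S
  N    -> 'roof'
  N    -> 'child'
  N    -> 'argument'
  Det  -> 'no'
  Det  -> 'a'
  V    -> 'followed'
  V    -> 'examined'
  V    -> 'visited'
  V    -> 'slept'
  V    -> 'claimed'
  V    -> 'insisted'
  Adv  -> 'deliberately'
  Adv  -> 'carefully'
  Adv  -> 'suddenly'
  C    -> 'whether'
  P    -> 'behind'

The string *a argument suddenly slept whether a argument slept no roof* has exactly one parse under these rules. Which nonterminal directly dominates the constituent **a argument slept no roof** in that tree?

CP

[S [NP [Det a] [N argument]] [VP [AdvP [Adv suddenly]] [VP [V slept] [CP [C whether] [S [NP [Det a] [N argument]] [VP [V slept] [NP [Det no] [N roof]]]]]]]]
The span 'a argument slept no roof' is the S node built by S → NP VP.
Its mother is the CP built by CP → C S.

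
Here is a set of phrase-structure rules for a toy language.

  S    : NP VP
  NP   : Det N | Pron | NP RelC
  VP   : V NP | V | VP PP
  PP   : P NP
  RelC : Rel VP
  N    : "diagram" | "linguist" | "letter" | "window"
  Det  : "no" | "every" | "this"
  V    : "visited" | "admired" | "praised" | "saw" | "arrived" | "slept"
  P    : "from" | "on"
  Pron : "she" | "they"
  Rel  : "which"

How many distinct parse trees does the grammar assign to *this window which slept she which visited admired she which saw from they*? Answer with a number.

4

Two of the 4 distinct bracketings:
[S [NP [NP [Det this] [N window]] [RelC [Rel which] [VP [V slept] [NP [NP [Pron she]] [RelC [Rel which] [VP [V visited]]]]]]] [VP [V admired] [NP [NP [Pron she]] [RelC [Rel which] [VP [VP [V saw]] [PP [P from] [NP [Pron they]]]]]]]]
[S [NP [NP [Det this] [N window]] [RelC [Rel which] [VP [V slept] [NP [NP [Pron she]] [RelC [Rel which] [VP [V visited]]]]]]] [VP [VP [V admired] [NP [NP [Pron she]] [RelC [Rel which] [VP [V saw]]]]] [PP [P from] [NP [Pron they]]]]]
The trees differ in how a recursive rule is bracketed over the same span.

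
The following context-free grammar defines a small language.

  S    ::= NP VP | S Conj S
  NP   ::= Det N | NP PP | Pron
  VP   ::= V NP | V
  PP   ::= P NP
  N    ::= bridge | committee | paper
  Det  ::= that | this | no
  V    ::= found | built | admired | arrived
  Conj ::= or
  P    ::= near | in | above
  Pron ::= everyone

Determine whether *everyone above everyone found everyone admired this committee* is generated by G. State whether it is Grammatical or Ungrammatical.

For S → NP VP, every NP-prefix leaves a non-VP remainder: after 'everyone' the remainder is not a VP; after 'everyone above everyone' the remainder is not a VP. The alternative S rule S → S Conj S likewise has no satisfying split.

Ungrammatical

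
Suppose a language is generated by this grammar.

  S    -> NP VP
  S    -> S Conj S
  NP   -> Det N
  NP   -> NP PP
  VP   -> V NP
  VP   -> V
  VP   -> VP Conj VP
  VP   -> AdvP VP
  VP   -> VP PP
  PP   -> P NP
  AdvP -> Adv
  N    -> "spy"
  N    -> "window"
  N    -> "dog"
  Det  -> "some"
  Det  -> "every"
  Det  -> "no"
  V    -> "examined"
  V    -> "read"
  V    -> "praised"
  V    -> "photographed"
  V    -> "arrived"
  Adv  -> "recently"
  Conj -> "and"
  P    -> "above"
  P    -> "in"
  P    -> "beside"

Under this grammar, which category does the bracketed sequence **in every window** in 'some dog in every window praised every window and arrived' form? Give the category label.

PP

[S [NP [NP [Det some] [N dog]] [PP [P in] [NP [Det every] [N window]]]] [VP [VP [V praised] [NP [Det every] [N window]]] [Conj and] [VP [V arrived]]]]
The span 'in every window' is the PP node built by PP → P NP.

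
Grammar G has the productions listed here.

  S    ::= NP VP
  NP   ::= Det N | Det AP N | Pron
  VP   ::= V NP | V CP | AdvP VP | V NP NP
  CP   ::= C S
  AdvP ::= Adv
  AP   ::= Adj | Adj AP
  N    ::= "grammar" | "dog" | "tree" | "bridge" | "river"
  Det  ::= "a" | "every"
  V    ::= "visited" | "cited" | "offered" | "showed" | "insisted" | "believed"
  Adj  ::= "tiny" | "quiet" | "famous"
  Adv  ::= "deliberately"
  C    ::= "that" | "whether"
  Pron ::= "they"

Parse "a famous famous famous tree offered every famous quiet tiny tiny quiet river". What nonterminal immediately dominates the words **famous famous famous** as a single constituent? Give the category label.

AP

S
  NP
    Det: a
    AP
      Adj: famous
      AP
        Adj: famous
        AP
          Adj: famous
    N: tree
  VP
    V: offered
    NP
      Det: every
      AP
        Adj: famous
        AP
          Adj: quiet
          AP
            Adj: tiny
            AP
              Adj: tiny
              AP
                Adj: quiet
      N: river
The span 'famous famous famous' is the AP node built by AP → Adj AP.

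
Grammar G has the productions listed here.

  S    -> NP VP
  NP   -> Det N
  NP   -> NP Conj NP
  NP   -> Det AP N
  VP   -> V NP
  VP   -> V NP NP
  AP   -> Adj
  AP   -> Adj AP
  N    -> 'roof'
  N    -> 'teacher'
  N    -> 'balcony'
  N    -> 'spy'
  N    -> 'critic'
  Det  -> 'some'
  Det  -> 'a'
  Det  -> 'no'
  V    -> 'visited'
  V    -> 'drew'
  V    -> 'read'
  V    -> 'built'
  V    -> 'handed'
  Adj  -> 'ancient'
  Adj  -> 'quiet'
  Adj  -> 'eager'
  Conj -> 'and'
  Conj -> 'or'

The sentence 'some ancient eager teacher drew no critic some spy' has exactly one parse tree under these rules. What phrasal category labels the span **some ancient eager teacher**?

[S [NP [Det some] [AP [Adj ancient] [AP [Adj eager]]] [N teacher]] [VP [V drew] [NP [Det no] [N critic]] [NP [Det some] [N spy]]]]
The span 'some ancient eager teacher' is the NP node built by NP → Det AP N.

NP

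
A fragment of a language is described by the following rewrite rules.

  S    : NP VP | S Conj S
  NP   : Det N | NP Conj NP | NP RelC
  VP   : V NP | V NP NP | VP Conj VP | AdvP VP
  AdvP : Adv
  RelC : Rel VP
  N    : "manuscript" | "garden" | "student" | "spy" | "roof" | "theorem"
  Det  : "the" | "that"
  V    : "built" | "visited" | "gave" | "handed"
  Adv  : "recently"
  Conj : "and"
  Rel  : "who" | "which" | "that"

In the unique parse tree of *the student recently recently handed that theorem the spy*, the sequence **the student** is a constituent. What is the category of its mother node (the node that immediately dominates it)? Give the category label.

S

[S [NP [Det the] [N student]] [VP [AdvP [Adv recently]] [VP [AdvP [Adv recently]] [VP [V handed] [NP [Det that] [N theorem]] [NP [Det the] [N spy]]]]]]
The span 'the student' is the NP node built by NP → Det N.
Its mother is the S built by S → NP VP.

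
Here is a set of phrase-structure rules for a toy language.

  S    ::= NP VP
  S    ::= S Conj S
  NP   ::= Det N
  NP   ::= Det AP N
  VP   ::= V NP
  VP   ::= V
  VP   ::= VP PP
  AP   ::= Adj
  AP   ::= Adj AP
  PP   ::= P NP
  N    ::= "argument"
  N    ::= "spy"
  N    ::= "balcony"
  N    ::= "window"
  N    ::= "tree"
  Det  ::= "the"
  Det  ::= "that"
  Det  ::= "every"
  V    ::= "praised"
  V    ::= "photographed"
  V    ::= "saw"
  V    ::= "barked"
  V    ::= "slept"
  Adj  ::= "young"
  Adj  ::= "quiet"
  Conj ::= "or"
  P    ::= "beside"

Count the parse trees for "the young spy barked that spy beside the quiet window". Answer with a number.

[S [NP [Det the] [AP [Adj young]] [N spy]] [VP [VP [V barked] [NP [Det that] [N spy]]] [PP [P beside] [NP [Det the] [AP [Adj quiet]] [N window]]]]]
No rule offers an alternative attachment or grouping for any span, so this is the only derivation.

1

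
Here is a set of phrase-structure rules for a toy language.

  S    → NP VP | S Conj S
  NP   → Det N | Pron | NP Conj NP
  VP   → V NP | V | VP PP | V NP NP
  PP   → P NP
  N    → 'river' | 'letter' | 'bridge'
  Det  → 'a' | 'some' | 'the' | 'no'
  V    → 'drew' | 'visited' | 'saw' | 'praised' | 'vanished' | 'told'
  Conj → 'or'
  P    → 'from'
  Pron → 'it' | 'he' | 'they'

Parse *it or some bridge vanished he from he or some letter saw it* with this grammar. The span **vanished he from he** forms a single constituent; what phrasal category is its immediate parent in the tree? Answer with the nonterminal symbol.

S

S
  S
    NP
      NP
        Pron: it
      Conj: or
      NP
        Det: some
        N: bridge
    VP
      VP
        V: vanished
        NP
          Pron: he
      PP
        P: from
        NP
          Pron: he
  Conj: or
  S
    NP
      Det: some
      N: letter
    VP
      V: saw
      NP
        Pron: it
The span 'vanished he from he' is the VP node built by VP → VP PP.
Its mother is the S built by S → NP VP.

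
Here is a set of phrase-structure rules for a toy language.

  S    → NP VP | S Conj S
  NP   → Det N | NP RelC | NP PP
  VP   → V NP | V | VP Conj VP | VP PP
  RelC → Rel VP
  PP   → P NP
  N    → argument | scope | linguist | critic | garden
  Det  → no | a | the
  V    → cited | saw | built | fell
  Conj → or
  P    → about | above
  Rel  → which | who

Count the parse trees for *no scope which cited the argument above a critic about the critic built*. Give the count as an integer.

Two of the 9 distinct bracketings:
[S [NP [NP [Det no] [N scope]] [RelC [Rel which] [VP [V cited] [NP [NP [Det the] [N argument]] [PP [P above] [NP [NP [Det a] [N critic]] [PP [P about] [NP [Det the] [N critic]]]]]]]]] [VP [V built]]]
[S [NP [NP [Det no] [N scope]] [RelC [Rel which] [VP [V cited] [NP [NP [NP [Det the] [N argument]] [PP [P above] [NP [Det a] [N critic]]]] [PP [P about] [NP [Det the] [N critic]]]]]]] [VP [V built]]]
The trees differ in how a recursive rule is bracketed over the same span.

9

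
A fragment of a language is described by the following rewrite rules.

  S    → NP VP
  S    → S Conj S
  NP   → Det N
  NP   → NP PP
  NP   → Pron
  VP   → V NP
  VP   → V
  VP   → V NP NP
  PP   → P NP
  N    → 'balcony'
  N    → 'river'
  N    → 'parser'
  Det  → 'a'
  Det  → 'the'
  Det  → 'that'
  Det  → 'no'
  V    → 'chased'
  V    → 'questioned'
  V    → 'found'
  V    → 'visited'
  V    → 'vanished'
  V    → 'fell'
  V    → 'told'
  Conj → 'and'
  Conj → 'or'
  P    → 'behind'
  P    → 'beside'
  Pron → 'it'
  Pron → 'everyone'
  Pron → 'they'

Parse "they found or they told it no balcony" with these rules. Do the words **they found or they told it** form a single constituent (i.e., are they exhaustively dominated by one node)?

No

[S [S [NP [Pron they]] [VP [V found]]] [Conj or] [S [NP [Pron they]] [VP [V told] [NP [Pron it]] [NP [Det no] [N balcony]]]]]
The smallest constituent containing 'they found or they told it' is the S spanning 'they found or they told it no balcony'; no single node in the tree dominates exactly the given words.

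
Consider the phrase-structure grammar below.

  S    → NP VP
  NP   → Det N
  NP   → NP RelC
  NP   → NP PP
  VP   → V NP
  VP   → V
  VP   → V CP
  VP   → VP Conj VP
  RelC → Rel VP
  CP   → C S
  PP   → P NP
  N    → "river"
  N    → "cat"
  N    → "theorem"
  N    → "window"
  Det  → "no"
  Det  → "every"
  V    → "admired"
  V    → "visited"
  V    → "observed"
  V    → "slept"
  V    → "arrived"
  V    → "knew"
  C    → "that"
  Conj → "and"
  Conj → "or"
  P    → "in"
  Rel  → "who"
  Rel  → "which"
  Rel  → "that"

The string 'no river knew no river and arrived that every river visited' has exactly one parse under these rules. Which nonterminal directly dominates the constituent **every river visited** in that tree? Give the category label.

S
  NP
    Det: no
    N: river
  VP
    VP
      V: knew
      NP
        Det: no
        N: river
    Conj: and
    VP
      V: arrived
      CP
        C: that
        S
          NP
            Det: every
            N: river
          VP
            V: visited
The span 'every river visited' is the S node built by S → NP VP.
Its mother is the CP built by CP → C S.

CP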